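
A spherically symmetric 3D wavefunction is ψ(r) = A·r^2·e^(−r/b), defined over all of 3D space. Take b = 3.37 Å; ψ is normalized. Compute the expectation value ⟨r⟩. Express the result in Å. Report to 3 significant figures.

⟨r⟩ ≈ 11.8 Å

The expectation value is the |ψ|²-weighted average of r: ∫ r|ψ|² 4πr² dr.
The ratio of the moment integral to the normalization integral gives ⟨r⟩ = 7·b/2.
With b = 3.37, ⟨r⟩ = 11.80.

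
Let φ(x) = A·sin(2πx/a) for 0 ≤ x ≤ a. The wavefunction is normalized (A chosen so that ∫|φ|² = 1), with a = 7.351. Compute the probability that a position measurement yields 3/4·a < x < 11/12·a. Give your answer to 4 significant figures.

P = ∫_{3/4·a}^{11/12·a} |φ(x)|² dx.
With A² fixed by ∫|φ|² = 1, i.e. A² = (a/2)^(−1), substitute and integrate.
In terms of u = x/a (A² and the length scale cancel between numerator and denominator), P = [∫_{3/4}^{11/12} sin(2·π·u)^2 du] / [∫_{0}^{1} sin(2·π·u)^2 du].
An antiderivative of sin(2·π·u)^2 is u/2 - sin(4·π·u)/(8·π); evaluating from 3/4 to 11/12 gives √(3)/(16·π) + 1/12, while the full integral is 1/2.
This works out to P = (√(3)/8 + π/6)/π.

P ≈ 0.2356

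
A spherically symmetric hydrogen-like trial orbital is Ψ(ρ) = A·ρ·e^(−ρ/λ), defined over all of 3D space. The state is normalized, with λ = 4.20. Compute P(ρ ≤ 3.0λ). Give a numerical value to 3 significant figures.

P ≈ 0.715

With dV = 4πρ²dρ, the probability is ∫|Ψ|² dV over ρ ≤ 3.0λ.
Normalization gives A² = 1/(3·π·λ^5).
In terms of u = ρ/λ (A², 4π and the length scale all cancel between numerator and denominator), P = [∫_{0}^{3.0} u^4·e^(-2·u) du] / [∫_{0}^{∞} u^4·e^(-2·u) du].
An antiderivative of u^4·e^(-2·u) is -(u^4/2 + u^3 + 3·u^2/2 + 3·u/2 + 3/4)·e^(-2·u); evaluating from 0 to 3.0 gives 3/4 - 345·e^(-6)/4, while the full integral is 3/4.
This evaluates to P = 0.7149.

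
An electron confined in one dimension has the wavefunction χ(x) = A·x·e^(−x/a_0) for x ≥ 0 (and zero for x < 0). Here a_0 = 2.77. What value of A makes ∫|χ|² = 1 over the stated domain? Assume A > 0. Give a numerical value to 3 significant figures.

A ≈ 0.434

Require ∫ |χ|² dx = 1 over the whole domain.
Recall ∫₀^∞ x^m e^(−x/β) dx = m!·β^(m+1), the integral (without the A² prefactor) comes out to a_0^3/4.
So A² = (a_0^3/4)^(−1).
Substituting a_0 = 2.77 gives A² = 0.1882, so A = 0.4338.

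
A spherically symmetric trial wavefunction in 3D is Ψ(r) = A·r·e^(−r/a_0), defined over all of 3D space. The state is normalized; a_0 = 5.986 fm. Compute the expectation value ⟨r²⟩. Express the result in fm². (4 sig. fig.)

The expectation value is the |Ψ|²-weighted average of r^2: ∫ r^2|Ψ|² 4πr² dr.
With ∫₀^∞ r^6 e^(−αr) dr = 6!/α^7, since the A² factors cancel between numerator and denominator, ⟨r²⟩ = 15·a_0^2/2.
Putting a_0 = 5.986 gives 268.74.

⟨r^2⟩ ≈ 268.7 fm^2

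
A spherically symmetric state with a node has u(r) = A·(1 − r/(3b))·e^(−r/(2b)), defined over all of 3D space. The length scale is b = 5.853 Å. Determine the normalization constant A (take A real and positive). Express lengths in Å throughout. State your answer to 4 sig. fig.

A ≈ 0.02440 Å^(-3/2)

We need A² ∫|f|² 4πr² dr = 1, taking the integral from 0 to ∞.
The angular integral contributes 4π, leaving ∫₀^∞ r²|u|² dr.
Carrying out the integral gives A² · 8·π·b^3/3.
Hence A² = 1/[8·π·b^3/3].
Plugging in b = 5.853 yields A = 0.024399.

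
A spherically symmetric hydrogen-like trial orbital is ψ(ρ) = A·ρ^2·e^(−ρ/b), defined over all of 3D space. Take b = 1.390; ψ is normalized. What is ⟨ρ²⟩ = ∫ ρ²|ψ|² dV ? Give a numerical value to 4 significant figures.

⟨ρ^2⟩ ≈ 27.05

The expectation value is the |ψ|²-weighted average of ρ^2: ∫ ρ^2|ψ|² 4πρ² dρ.
Using ∫₀^∞ ρⁿ e^(−αρ) dρ = n!/αⁿ⁺¹, the ratio of the moment integral to the normalization integral gives ⟨ρ²⟩ = 14·b^2.
With b = 1.390, ⟨ρ^2⟩ = 27.049.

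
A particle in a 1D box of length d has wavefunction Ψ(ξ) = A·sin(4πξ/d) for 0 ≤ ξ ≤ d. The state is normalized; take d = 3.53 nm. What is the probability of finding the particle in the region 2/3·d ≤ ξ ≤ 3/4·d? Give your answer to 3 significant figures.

P ≈ 0.0489

|Ψ|² is the probability density, so P = ∫_{2/3·d}^{3/4·d} |Ψ|² dξ.
The normalization integral ∫|Ψ|²dξ over the whole domain equals d/2·A², and A² cancels in the ratio.
Let u = ξ/d; then A² and the length scale cancel, so P = ∫_{2/3}^{3/4} sin(4·π·u)^2 du ÷ ∫_{0}^{1} sin(4·π·u)^2 du.
Using ∫ sin(4·π·u)^2 du = u/2 - sin(4·π·u)·cos(4·π·u)/(8·π), the numerator is -√(3)/(32·π) + 1/24 and the denominator is 1/2.
The result is P = (-√(3)/16 + π/12)/π.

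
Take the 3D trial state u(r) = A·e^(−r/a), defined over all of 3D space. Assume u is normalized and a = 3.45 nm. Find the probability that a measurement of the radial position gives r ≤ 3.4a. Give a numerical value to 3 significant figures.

With dV = 4πr²dr, the probability is ∫|u|² dV over r ≤ 3.4a.
Normalization gives A² = 1/(π·a^3).
Let t = r/a; then A², 4π and the length scale all cancel, so P = ∫_{0}^{3.4} t^2·e^(-2·t) dt ÷ ∫_{0}^{∞} t^2·e^(-2·t) dt.
Using ∫ t^2·e^(-2·t) dt = -(2·t^2 + 2·t + 1)·e^(-2·t)/4, the numerator is 1/4 - 773·e^(-34/5)/100 and the denominator is 1/4.
Taking the ratio yields P = 0.9656.

P ≈ 0.966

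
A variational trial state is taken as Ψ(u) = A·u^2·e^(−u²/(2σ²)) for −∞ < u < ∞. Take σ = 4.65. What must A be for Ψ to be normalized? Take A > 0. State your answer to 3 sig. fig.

A ≈ 0.0186

Require ∫ |Ψ|² du = 1 over the whole domain.
With ∫_{−∞}^{∞} u^(2m) e^(−αu²) du = (2m−1)!!·√π / (2^m α^(m+1/2)), ∫|Ψ|² du = A²·(3·√(π)·σ^5/4).
Plugging in σ = 4.65 yields A = 0.01860.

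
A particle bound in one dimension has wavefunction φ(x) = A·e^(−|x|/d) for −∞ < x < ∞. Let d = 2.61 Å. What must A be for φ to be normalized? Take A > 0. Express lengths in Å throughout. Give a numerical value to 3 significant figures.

A ≈ 0.619 Å^(-1/2)

Require ∫ |φ|² dx = 1 over the whole domain.
With φ = A·e^(−|x|/d), the integral evaluates to A²·[d].
Hence A² = 1/[d].
Plugging in d = 2.61 yields A = 0.6190.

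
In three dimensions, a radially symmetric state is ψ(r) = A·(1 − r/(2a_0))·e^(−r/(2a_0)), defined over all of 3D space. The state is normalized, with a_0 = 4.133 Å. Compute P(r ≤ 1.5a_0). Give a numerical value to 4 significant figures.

P ≈ 0.04995

Integrate the radial probability density 4πr²|ψ|² over r ≤ 1.5a_0.
The full normalization integral is A²·[8·π·a_0^3] = 1, fixing A².
In terms of u = r/a_0 (A², 4π and the length scale all cancel between numerator and denominator), P = [∫_{0}^{1.5} u^2·(1 - u/2)^2·e^(-u) du] / [∫_{0}^{∞} u^2·(1 - u/2)^2·e^(-u) du].
Using ∫ u^2·(1 - u/2)^2·e^(-u) du = -(u^4/4 + u^2 + 2·u + 2)·e^(-u), the numerator is 2 - 545·e^(-3/2)/64 and the denominator is 2.
Taking the ratio yields P = 0.049954.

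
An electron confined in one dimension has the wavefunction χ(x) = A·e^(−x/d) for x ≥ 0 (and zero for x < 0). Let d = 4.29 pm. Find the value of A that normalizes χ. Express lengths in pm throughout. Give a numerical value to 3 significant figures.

Require ∫ |χ|² dx = 1 over the whole domain.
Using ∫₀^∞ xⁿ e^(−αx) dx = n!/αⁿ⁺¹, the integral (without the A² prefactor) comes out to d/2.
So A² = (d/2)^(−1).
With d = 4.29: A² = 0.4662 and A = 0.6828.

A ≈ 0.683 pm^(-1/2)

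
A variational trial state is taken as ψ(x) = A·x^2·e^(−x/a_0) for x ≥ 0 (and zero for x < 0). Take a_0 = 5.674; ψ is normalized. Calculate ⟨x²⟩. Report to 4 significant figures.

⟨x^2⟩ ≈ 241.5

⟨x²⟩ = ∫ x^2 |ψ|² dx over the full domain.
Recall ∫₀^∞ x^m e^(−x/β) dx = m!·β^(m+1), since the A² factors cancel between numerator and denominator, ⟨x²⟩ = 15·a_0^2/2.
With a_0 = 5.674, ⟨x^2⟩ = 241.46.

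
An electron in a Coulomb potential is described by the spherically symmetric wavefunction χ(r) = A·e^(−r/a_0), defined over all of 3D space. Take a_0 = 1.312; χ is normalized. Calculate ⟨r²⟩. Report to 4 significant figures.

⟨r^2⟩ ≈ 5.164

⟨r²⟩ = ∫ r^2 |χ|² 4πr² dr over the full domain.
Using ∫₀^∞ rⁿ e^(−αr) dr = n!/αⁿ⁺¹, evaluating both integrals, ⟨r²⟩ = 3·a_0^2.
Putting a_0 = 1.312 gives 5.1640.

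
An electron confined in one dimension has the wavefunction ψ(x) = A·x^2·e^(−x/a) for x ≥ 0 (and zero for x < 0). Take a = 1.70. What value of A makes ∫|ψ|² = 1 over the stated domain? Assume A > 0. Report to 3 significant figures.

A ≈ 0.306

Require ∫ |ψ|² dx = 1 over the whole domain.
∫|ψ|² dx = A²·(3·a^5/4).
Hence A² = 1/[3·a^5/4].
Plugging in a = 1.70 yields A = 0.3064.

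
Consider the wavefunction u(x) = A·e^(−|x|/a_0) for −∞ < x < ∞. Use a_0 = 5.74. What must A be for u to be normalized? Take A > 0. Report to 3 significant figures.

A ≈ 0.417

The normalization condition is ∫|u|² dx = 1 from −∞ to ∞.
The integral (without the A² prefactor) comes out to a_0.
Hence A² = 1/[a_0].
Substituting a_0 = 5.74 gives A² = 0.1742, so A = 0.4174.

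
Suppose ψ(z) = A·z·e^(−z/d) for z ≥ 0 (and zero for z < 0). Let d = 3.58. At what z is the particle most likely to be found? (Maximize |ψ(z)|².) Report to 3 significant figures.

Differentiate |ψ(z)|² with respect to z and set to zero.
This gives z = d.
With d = 3.58, the most probable position is 3.580.

z ≈ 3.58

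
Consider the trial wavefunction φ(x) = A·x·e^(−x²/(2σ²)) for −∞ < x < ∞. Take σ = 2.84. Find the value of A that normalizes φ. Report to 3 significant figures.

The normalization condition is ∫|φ|² dx = 1 from −∞ to ∞.
Using the Gaussian integral ∫_{−∞}^{∞} e^(−αx²) dx = √(π/α), ∫|φ|² dx = A²·(√(π)·σ^3/2).
Hence A² = 1/[√(π)·σ^3/2].
With σ = 2.84: A² = 0.04926 and A = 0.2219.

A ≈ 0.222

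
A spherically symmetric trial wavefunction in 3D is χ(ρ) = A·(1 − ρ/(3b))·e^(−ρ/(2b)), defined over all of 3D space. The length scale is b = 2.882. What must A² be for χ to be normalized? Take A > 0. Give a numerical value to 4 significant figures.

A^2 ≈ 0.004987

We need A² ∫|f|² 4πρ² dρ = 1, taking the integral from 0 to ∞.
(Spherical symmetry: dV = 4πρ² dρ.)
Using ∫₀^∞ ρⁿ e^(−αρ) dρ = n!/αⁿ⁺¹, ∫|χ|² 4πρ² dρ = A²·(8·π·b^3/3).
Substituting b = 2.882 gives A² = 0.0049865, so A = 0.070615.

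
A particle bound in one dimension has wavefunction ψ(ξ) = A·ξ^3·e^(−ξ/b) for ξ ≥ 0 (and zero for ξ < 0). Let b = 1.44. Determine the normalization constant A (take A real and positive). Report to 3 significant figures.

Require ∫ |ψ|² dξ = 1 over the whole domain.
With ∫₀^∞ ξ^6 e^(−αξ) dξ = 6!/α^7, ∫|ψ|² dξ = A²·(45·b^7/8).
With b = 1.44: A² = 0.01385 and A = 0.1177.

A ≈ 0.118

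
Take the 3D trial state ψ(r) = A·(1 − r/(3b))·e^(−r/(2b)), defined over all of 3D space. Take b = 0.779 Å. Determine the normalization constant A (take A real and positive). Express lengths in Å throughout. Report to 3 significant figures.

A ≈ 0.502 Å^(-3/2)

The normalization condition is ∫|ψ|² 4πr² dr = 1 from 0 to ∞.
In 3D with spherical symmetry the volume element is 4πr² dr.
Using ∫₀^∞ rⁿ e^(−αr) dr = n!/αⁿ⁺¹, ∫|ψ|² 4πr² dr = A²·(8·π·b^3/3).
So A² = (8·π·b^3/3)^(−1).
Plugging in b = 0.779 yields A = 0.5025.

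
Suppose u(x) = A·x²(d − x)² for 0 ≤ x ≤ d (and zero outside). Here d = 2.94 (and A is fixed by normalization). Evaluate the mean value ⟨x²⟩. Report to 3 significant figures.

⟨x^2⟩ ≈ 2.36

By definition ⟨x²⟩ = ∫ x^2 |u(x)|² dx.
Evaluating both integrals, ⟨x²⟩ = 3·d^2/11.
With d = 2.94, ⟨x^2⟩ = 2.357.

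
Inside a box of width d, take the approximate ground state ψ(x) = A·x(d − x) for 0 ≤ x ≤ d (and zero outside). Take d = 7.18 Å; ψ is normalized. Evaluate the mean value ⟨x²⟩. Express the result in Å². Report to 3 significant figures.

⟨x²⟩ = ∫ x^2 |ψ|² dx over the full domain.
Evaluating both integrals, ⟨x²⟩ = 2·d^2/7.
Putting d = 7.18 gives 14.73.

⟨x^2⟩ ≈ 14.7 Å^2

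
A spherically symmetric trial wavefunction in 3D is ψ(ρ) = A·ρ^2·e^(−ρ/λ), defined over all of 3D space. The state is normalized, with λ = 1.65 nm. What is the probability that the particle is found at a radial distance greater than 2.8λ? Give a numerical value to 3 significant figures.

With dV = 4πρ²dρ, the probability is ∫|ψ|² dV over ρ > 2.8λ.
Normalization gives A² = 1/(45·π·λ^7/2).
Let u = ρ/λ; then A², 4π and the length scale all cancel, so P = ∫_{2.8}^{∞} u^6·e^(-2·u) du ÷ ∫_{0}^{∞} u^6·e^(-2·u) du.
An antiderivative of u^6·e^(-2·u) is -(4·u^6 + 12·u^5 + 30·u^4 + 60·u^3 + 90·u^2 + 90·u + 45)·e^(-2·u)/8; evaluating from 2.8 to ∞ gives ≈ 3.7702, while the full integral is 45/8.
The region integral divided by the full integral gives P = 0.6703.

P ≈ 0.670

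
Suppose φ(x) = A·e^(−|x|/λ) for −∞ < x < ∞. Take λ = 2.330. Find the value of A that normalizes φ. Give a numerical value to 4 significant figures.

A ≈ 0.6551

The normalization condition is ∫|φ|² dx = 1 from −∞ to ∞.
The integral (without the A² prefactor) comes out to λ.
Setting this equal to 1 gives A² = 1/(λ).
With λ = 2.330: A² = 0.42918 and A = 0.65512.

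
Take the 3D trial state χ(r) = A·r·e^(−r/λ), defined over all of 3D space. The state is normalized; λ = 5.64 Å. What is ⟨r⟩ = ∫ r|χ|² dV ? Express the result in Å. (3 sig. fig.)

⟨r⟩ ≈ 14.1 Å

⟨r⟩ = ∫ r |χ|² 4πr² dr over the full domain.
Using ∫₀^∞ rⁿ e^(−αr) dr = n!/αⁿ⁺¹, since the A² factors cancel between numerator and denominator, ⟨r⟩ = 5·λ/2.
With λ = 5.64, ⟨r⟩ = 14.10.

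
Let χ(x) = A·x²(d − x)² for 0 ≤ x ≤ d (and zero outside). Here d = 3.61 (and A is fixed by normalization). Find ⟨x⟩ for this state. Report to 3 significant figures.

The expectation value is the |χ|²-weighted average of x: ∫ x|χ|² dx.
Evaluating both integrals, ⟨x⟩ = d/2.
Putting d = 3.61 gives 1.805.

⟨x⟩ ≈ 1.81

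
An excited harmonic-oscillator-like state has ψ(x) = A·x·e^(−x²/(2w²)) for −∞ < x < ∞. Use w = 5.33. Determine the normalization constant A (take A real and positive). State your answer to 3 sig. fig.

A ≈ 0.0863

Normalization requires ∫|ψ|² dx = 1, integrated from −∞ to ∞.
With ∫_{−∞}^{∞} x^(2m) e^(−αx²) dx = (2m−1)!!·√π / (2^m α^(m+1/2)), carrying out the integral gives A² · √(π)·w^3/2.
So A² = (√(π)·w^3/2)^(−1).
Substituting w = 5.33 gives A² = 0.007452, so A = 0.08633.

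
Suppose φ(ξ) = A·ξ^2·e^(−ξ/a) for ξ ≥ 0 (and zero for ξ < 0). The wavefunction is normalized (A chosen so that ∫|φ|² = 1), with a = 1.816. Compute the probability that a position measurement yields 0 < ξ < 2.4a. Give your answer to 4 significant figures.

P ≈ 0.5237

|φ|² is the probability density, so P = ∫_{0}^{2.4a} |φ|² dξ.
The normalization integral ∫|φ|²dξ over the whole domain equals 3·a^5/4·A², and A² cancels in the ratio.
Substituting u = ξ/a, A² and the length scale cancel in the ratio: P = ∫_{0}^{2.4} u^4·e^(-2·u) du / ∫_{0}^{∞} u^4·e^(-2·u) du.
Using ∫ u^4·e^(-2·u) du = -(u^4/2 + u^3 + 3·u^2/2 + 3·u/2 + 3/4)·e^(-2·u), the numerator is ≈ 0.392806 and the denominator is 3/4.
Taking the ratio, P = 0.52374.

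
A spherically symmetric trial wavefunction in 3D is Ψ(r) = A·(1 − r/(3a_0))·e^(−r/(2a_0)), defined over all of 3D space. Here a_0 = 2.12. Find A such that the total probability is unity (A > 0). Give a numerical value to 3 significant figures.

A ≈ 0.112

We need A² ∫|f|² 4πr² dr = 1, taking the integral from 0 to ∞.
(Spherical symmetry: dV = 4πr² dr.)
Recall ∫₀^∞ r^m e^(−r/β) dr = m!·β^(m+1), carrying out the integral gives A² · 8·π·a_0^3/3.
Hence A² = 1/[8·π·a_0^3/3].
Plugging in a_0 = 2.12 yields A = 0.1119.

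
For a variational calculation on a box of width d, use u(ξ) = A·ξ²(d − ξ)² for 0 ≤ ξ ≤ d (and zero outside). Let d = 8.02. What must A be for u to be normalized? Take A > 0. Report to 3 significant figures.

A ≈ 0.00214

We need A² ∫|f|² dξ = 1, taking the integral from 0 to d.
With u = A·ξ²(d − ξ)², the integral evaluates to A²·[d^9/630].
So A² = (d^9/630)^(−1).
With d = 8.02: A² = 0.000004590 and A = 0.002142.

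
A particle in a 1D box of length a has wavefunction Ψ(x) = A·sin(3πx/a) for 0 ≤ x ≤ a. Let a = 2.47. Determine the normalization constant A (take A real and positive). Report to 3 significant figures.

A ≈ 0.900

Normalization requires ∫|Ψ|² dx = 1, integrated from 0 to a.
∫|Ψ|² dx = A²·(a/2).
So A² = (a/2)^(−1).
Substituting a = 2.47 gives A² = 0.8097, so A = 0.8998.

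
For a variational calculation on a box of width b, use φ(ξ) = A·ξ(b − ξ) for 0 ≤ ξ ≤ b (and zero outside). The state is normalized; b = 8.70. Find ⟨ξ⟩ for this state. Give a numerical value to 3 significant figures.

⟨ξ⟩ ≈ 4.35

The expectation value is the |φ|²-weighted average of ξ: ∫ ξ|φ|² dξ.
Evaluating both integrals, ⟨ξ⟩ = b/2.
With b = 8.70, ⟨ξ⟩ = 4.350.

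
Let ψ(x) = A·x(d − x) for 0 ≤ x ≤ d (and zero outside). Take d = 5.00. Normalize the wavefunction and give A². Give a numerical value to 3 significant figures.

A^2 ≈ 0.00960

Normalization requires ∫|ψ|² dx = 1, integrated from 0 to d.
Expanding the polynomial and integrating term by term, ∫|ψ|² dx = A²·(d^5/30).
Hence A² = 1/[d^5/30].
Substituting d = 5.00 gives A² = 0.009600, so A = 0.09798.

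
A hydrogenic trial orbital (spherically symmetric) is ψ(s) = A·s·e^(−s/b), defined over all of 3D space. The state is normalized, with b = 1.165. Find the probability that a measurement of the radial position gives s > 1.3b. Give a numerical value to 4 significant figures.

P ≈ 0.8774

P = ∫ |ψ|² 4πs² ds over s > 1.3b.
Normalization gives A² = 1/(3·π·b^5).
Substituting u = s/b, A², 4π and the length scale all cancel in the ratio: P = ∫_{1.3}^{∞} u^4·e^(-2·u) du / ∫_{0}^{∞} u^4·e^(-2·u) du.
With ∫ u^4·e^(-2·u) du = -(u^4/2 + u^3 + 3·u^2/2 + 3·u/2 + 3/4)·e^(-2·u) + C, the region integral is ≈ 0.658068 and the full one is 3/4.
Taking the ratio yields P = 0.87742.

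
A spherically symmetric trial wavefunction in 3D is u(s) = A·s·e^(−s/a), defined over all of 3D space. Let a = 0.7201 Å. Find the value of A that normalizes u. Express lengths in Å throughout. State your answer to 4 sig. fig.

A ≈ 0.7403 Å^(-5/2)

The normalization condition is ∫|u|² 4πs² ds = 1 from 0 to ∞.
With u = A·s·e^(−s/a), the integral evaluates to A²·[3·π·a^5].
Substituting a = 0.7201 gives A² = 0.54798, so A = 0.74026.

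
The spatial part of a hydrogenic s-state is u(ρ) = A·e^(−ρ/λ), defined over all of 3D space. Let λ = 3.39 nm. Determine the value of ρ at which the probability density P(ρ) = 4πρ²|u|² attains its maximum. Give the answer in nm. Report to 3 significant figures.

Set d/dρ [P(ρ) = 4πρ²|u|²] = 0 and solve for ρ > 0.
Solving yields ρ = λ.
With λ = 3.39, the most probable radial distance is 3.390 nm.

ρ ≈ 3.39 nm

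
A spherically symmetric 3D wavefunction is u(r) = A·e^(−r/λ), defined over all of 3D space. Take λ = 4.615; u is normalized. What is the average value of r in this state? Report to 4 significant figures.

⟨r⟩ ≈ 6.923

The expectation value is the |u|²-weighted average of r: ∫ r|u|² 4πr² dr.
Using ∫₀^∞ rⁿ e^(−αr) dr = n!/αⁿ⁺¹, the ratio of the moment integral to the normalization integral gives ⟨r⟩ = 3·λ/2.
Putting λ = 4.615 gives 6.9225.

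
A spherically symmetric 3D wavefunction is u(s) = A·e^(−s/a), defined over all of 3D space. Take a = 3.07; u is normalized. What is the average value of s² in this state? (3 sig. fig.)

The expectation value is the |u|²-weighted average of s^2: ∫ s^2|u|² 4πs² ds.
Using ∫₀^∞ sⁿ e^(−αs) ds = n!/αⁿ⁺¹, evaluating both integrals, ⟨s²⟩ = 3·a^2.
With a = 3.07, ⟨s^2⟩ = 28.27.

⟨s^2⟩ ≈ 28.3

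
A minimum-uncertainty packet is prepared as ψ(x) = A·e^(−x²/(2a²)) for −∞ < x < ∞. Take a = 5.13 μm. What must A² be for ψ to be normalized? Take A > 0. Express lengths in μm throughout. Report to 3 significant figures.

Normalization requires ∫|ψ|² dx = 1, integrated from −∞ to ∞.
The integral (without the A² prefactor) comes out to √(π)·a.
Substituting a = 5.13 gives A² = 0.1100, so A = 0.3316.

A^2 ≈ 0.110 μm^(-1)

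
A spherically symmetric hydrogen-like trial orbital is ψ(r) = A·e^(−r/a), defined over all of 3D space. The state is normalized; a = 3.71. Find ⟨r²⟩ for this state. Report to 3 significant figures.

By definition ⟨r²⟩ = ∫ r^2 |ψ(r)|² 4πr² dr.
With ∫₀^∞ r^4 e^(−αr) dr = 4!/α^5, evaluating both integrals, ⟨r²⟩ = 3·a^2.
Putting a = 3.71 gives 41.29.

⟨r^2⟩ ≈ 41.3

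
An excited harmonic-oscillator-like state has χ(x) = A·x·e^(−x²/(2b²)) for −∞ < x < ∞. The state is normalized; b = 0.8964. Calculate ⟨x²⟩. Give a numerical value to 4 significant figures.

The expectation value is the |χ|²-weighted average of x^2: ∫ x^2|χ|² dx.
Evaluating both integrals, ⟨x²⟩ = 3·b^2/2.
Putting b = 0.8964 gives 1.2053.

⟨x^2⟩ ≈ 1.205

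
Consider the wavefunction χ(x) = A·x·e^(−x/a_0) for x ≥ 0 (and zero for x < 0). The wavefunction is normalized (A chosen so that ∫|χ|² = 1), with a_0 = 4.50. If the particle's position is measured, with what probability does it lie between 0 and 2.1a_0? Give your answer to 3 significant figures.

P ≈ 0.790

P = ∫_{0}^{2.1a_0} |χ(x)|² dx.
The normalization integral ∫|χ|²dx over the whole domain equals a_0^3/4·A², and A² cancels in the ratio.
Let u = x/a_0; then A² and the length scale cancel, so P = ∫_{0}^{2.1} u^2·e^(-2·u) du ÷ ∫_{0}^{∞} u^2·e^(-2·u) du.
With ∫ u^2·e^(-2·u) du = -(2·u^2 + 2·u + 1)·e^(-2·u)/4 + C, the region integral is 1/4 - 701·e^(-21/5)/200 and the full one is 1/4.
This works out to P = 0.7898.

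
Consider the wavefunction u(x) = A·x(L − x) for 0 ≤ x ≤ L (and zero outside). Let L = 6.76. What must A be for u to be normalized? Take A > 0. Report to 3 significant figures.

A ≈ 0.0461

Normalization requires ∫|u|² dx = 1, integrated from 0 to L.
Expanding the polynomial and integrating term by term, ∫|u|² dx = A²·(L^5/30).
Setting this equal to 1 gives A² = 1/(L^5/30).
Plugging in L = 6.76 yields A = 0.04610.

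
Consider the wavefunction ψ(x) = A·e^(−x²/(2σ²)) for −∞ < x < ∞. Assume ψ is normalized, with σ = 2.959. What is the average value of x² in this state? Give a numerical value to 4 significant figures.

⟨x^2⟩ ≈ 4.378

By definition ⟨x²⟩ = ∫ x^2 |ψ(x)|² dx.
Since the A² factors cancel between numerator and denominator, ⟨x²⟩ = σ^2/2.
With σ = 2.959, ⟨x^2⟩ = 4.3778.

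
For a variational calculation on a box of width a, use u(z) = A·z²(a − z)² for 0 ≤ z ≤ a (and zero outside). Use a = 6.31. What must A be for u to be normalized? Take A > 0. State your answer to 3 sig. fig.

Normalization requires ∫|u|² dz = 1, integrated from 0 to a.
Expanding the polynomial and integrating term by term, the integral (without the A² prefactor) comes out to a^9/630.
Setting this equal to 1 gives A² = 1/(a^9/630).
Substituting a = 6.31 gives A² = 0.00003973, so A = 0.006303.

A ≈ 0.00630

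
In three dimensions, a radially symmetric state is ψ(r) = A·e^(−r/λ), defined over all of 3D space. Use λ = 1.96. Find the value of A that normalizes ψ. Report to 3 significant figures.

A ≈ 0.206

The normalization condition is ∫|ψ|² 4πr² dr = 1 from 0 to ∞.
(Spherical symmetry: dV = 4πr² dr.)
∫|ψ|² 4πr² dr = A²·(π·λ^3).
Hence A² = 1/[π·λ^3].
Plugging in λ = 1.96 yields A = 0.2056.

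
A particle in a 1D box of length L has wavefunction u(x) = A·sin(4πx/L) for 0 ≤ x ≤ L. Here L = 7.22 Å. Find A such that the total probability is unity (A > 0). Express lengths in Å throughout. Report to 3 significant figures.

A ≈ 0.526 Å^(-1/2)

We need A² ∫|f|² dx = 1, taking the integral from 0 to L.
∫|u|² dx = A²·(L/2).
So A² = (L/2)^(−1).
Substituting L = 7.22 gives A² = 0.2770, so A = 0.5263.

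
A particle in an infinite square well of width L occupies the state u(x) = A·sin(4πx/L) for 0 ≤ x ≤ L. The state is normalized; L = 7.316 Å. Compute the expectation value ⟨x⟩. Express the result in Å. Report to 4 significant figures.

⟨x⟩ = ∫ x |u|² dx over the full domain.
Using sin²θ = (1 − cos 2θ)/2, evaluating both integrals, ⟨x⟩ = L/2.
Putting L = 7.316 gives 3.6580.

⟨x⟩ ≈ 3.658 Å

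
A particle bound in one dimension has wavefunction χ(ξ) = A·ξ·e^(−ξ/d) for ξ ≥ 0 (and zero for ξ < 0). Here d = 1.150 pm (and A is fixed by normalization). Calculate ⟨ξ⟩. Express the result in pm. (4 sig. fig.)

By definition ⟨ξ⟩ = ∫ ξ |χ(ξ)|² dξ.
The ratio of the moment integral to the normalization integral gives ⟨ξ⟩ = 3·d/2.
Putting d = 1.150 gives 1.7250.

⟨ξ⟩ ≈ 1.725 pm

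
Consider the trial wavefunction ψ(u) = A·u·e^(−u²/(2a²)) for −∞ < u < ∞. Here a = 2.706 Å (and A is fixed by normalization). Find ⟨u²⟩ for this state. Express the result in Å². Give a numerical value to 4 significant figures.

⟨u^2⟩ ≈ 10.98 Å^2

By definition ⟨u²⟩ = ∫ u^2 |ψ(u)|² du.
Evaluating both integrals, ⟨u²⟩ = 3·a^2/2.
Putting a = 2.706 gives 10.984.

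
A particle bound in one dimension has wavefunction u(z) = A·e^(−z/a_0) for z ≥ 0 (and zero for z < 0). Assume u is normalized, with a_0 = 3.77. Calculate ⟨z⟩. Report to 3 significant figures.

⟨z⟩ ≈ 1.89

The expectation value is the |u|²-weighted average of z: ∫ z|u|² dz.
Evaluating both integrals, ⟨z⟩ = a_0/2.
Putting a_0 = 3.77 gives 1.885.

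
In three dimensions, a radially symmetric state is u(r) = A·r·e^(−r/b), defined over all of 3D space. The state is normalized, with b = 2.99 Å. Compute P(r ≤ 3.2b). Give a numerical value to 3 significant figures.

P ≈ 0.765

P = ∫ |u|² 4πr² dr over r ≤ 3.2b.
A² is fixed by ∫₀^∞ 4πr²|u|² dr = 1, i.e. A² = (3·π·b^5)^(−1).
Substituting t = r/b, A², 4π and the length scale all cancel in the ratio: P = ∫_{0}^{3.2} t^4·e^(-2·t) dt / ∫_{0}^{∞} t^4·e^(-2·t) dt.
Using ∫ t^4·e^(-2·t) dt = -(t^4/2 + t^3 + 3·t^2/2 + 3·t/2 + 3/4)·e^(-2·t), the numerator is ≈ 0.57370 and the denominator is 3/4.
Taking the ratio yields P = 0.7649.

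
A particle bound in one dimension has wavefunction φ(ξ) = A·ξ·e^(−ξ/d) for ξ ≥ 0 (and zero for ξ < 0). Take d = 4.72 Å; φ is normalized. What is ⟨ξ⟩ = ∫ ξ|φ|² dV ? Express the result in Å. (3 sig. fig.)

⟨ξ⟩ ≈ 7.08 Å

By definition ⟨ξ⟩ = ∫ ξ |φ(ξ)|² dξ.
With ∫₀^∞ ξ^3 e^(−αξ) dξ = 3!/α^4, the ratio of the moment integral to the normalization integral gives ⟨ξ⟩ = 3·d/2.
Putting d = 4.72 gives 7.080.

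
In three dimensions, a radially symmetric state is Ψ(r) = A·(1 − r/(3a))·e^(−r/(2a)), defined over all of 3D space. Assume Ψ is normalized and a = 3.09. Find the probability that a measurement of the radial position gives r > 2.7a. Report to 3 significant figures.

P ≈ 0.648

P = ∫ |Ψ|² 4πr² dr over r > 2.7a.
A² is fixed by ∫₀^∞ 4πr²|Ψ|² dr = 1, i.e. A² = (8·π·a^3/3)^(−1).
Substituting u = r/a, A², 4π and the length scale all cancel in the ratio: P = ∫_{2.7}^{∞} u^2·(1 - u/3)^2·e^(-u) du / ∫_{0}^{∞} u^2·(1 - u/3)^2·e^(-u) du.
With ∫ u^2·(1 - u/3)^2·e^(-u) du = (-u^4 + 2·u^3 - 3·u^2 - 6·u - 6)·e^(-u)/9 + C, the region integral is ≈ 0.43197 and the full one is 2/3.
This evaluates to P = 0.6480.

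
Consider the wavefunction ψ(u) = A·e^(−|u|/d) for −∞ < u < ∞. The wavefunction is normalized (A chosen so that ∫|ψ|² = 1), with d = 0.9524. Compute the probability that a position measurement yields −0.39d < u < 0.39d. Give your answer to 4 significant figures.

P ≈ 0.5416

|ψ|² is the probability density, so P = ∫_{−0.39d}^{0.39d} |ψ|² du.
With A² fixed by ∫|ψ|² = 1, i.e. A² = (d)^(−1), substitute and integrate.
Both integrals are even about u = 0, so only the u ≥ 0 halves are needed (the factors of 2 cancel). Substituting t = u/d, A² and the length scale cancel in the ratio: P = ∫_{0}^{0.39} e^(-2·t) dt / ∫_{0}^{∞} e^(-2·t) dt.
With ∫ e^(-2·t) dt = -e^(-2·t)/2 + C, the region integral is 1/2 - e^(-39/50)/2 and the full one is 1/2.
Taking the ratio, P = 0.54159.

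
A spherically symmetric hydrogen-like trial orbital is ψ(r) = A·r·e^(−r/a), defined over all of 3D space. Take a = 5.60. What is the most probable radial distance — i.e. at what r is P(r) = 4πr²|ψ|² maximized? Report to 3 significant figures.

r ≈ 11.2

The maximum of P(r) = 4πr²|ψ|² occurs where its derivative vanishes.
This gives r = 2·a.
With a = 5.60, the most probable radial distance is 11.20.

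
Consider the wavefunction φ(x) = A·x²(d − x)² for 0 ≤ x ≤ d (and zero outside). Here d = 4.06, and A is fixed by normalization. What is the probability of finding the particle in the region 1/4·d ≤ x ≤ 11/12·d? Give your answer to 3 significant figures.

P = ∫_{1/4·d}^{11/12·d} |φ(x)|² dx.
Since A² = 1/(d^9/630), this is the region integral divided by the full normalization integral.
In terms of u = x/d (A² and the length scale cancel between numerator and denominator), P = [∫_{1/4}^{11/12} u^4·(1 - u)^4 du] / [∫_{0}^{1} u^4·(1 - u)^4 du].
An antiderivative of u^4·(1 - u)^4 is u^5·(70·u^4 - 315·u^3 + 540·u^2 - 420·u + 126)/630; evaluating from 1/4 to 11/12 gives ≈ 0.0015090, while the full integral is 1/630.
The result is P = 0.9507.

P ≈ 0.951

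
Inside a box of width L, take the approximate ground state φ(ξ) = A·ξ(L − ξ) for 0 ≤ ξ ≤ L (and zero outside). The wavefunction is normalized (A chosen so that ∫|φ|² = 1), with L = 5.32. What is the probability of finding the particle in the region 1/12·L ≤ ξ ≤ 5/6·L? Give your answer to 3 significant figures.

|φ|² is the probability density, so P = ∫_{1/12·L}^{5/6·L} |φ|² dξ.
Since A² = 1/(L^5/30), this is the region integral divided by the full normalization integral.
Substituting u = ξ/L, A² and the length scale cancel in the ratio: P = ∫_{1/12}^{5/6} u^2·(1 - u)^2 du / ∫_{0}^{1} u^2·(1 - u)^2 du.
An antiderivative of u^2·(1 - u)^2 is u^3·(6·u^2 - 15·u + 10)/30; evaluating from 1/12 to 5/6 gives ≈ 0.031981, while the full integral is 1/30.
Taking the ratio, P = 4421/4608.

P ≈ 0.959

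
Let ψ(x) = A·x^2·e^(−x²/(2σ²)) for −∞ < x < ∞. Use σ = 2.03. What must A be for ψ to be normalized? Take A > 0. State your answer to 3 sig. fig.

Require ∫ |ψ|² dx = 1 over the whole domain.
∫|ψ|² dx = A²·(3·√(π)·σ^5/4).
Hence A² = 1/[3·√(π)·σ^5/4].
Substituting σ = 2.03 gives A² = 0.02182, so A = 0.1477.

A ≈ 0.148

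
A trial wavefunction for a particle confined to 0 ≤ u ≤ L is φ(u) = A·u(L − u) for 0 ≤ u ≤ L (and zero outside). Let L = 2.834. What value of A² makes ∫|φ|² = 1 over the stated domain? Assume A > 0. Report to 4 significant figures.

Normalization requires ∫|φ|² du = 1, integrated from 0 to L.
Carrying out the integral gives A² · L^5/30.
So A² = (L^5/30)^(−1).
With L = 2.834: A² = 0.16411 and A = 0.40510.

A^2 ≈ 0.1641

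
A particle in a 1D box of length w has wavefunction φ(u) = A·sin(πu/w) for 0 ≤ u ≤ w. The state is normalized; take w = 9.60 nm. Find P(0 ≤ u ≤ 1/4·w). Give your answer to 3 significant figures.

P ≈ 0.0908

The probability is P = ∫ |φ|² du over [0, 1/4·w].
The normalization integral ∫|φ|²du over the whole domain equals w/2·A², and A² cancels in the ratio.
Substituting t = u/w, A² and the length scale cancel in the ratio: P = ∫_{0}^{1/4} sin(π·t)^2 dt / ∫_{0}^{1} sin(π·t)^2 dt.
Using ∫ sin(π·t)^2 dt = t/2 - sin(2·π·t)/(4·π), the numerator is 1/8 - 1/(4·π) and the denominator is 1/2.
This works out to P = (-2 + π)/(4·π).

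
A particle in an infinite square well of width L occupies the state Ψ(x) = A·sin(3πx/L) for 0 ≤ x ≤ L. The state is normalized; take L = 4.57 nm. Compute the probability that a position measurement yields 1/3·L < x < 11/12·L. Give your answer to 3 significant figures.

P = ∫_{1/3·L}^{11/12·L} |Ψ(x)|² dx.
Since A² = 1/(L/2), this is the region integral divided by the full normalization integral.
Let u = x/L; then A² and the length scale cancel, so P = ∫_{1/3}^{11/12} sin(3·π·u)^2 du ÷ ∫_{0}^{1} sin(3·π·u)^2 du.
With ∫ sin(3·π·u)^2 du = u/2 - sin(6·π·u)/(12·π) + C, the region integral is 1/(12·π) + 7/24 and the full one is 1/2.
Taking the ratio, P = (2 + 7·π)/(12·π).

P ≈ 0.636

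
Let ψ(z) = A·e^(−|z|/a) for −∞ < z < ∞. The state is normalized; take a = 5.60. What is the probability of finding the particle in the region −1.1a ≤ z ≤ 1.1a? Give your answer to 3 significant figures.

P ≈ 0.889

P = ∫_{−1.1a}^{1.1a} |ψ(z)|² dz.
The normalization integral ∫|ψ|²dz over the whole domain equals a·A², and A² cancels in the ratio.
Both integrals are even about z = 0, so only the z ≥ 0 halves are needed (the factors of 2 cancel). Substituting u = z/a, A² and the length scale cancel in the ratio: P = ∫_{0}^{1.1} e^(-2·u) du / ∫_{0}^{∞} e^(-2·u) du.
An antiderivative of e^(-2·u) is -e^(-2·u)/2; evaluating from 0 to 1.1 gives 1/2 - e^(-11/5)/2, while the full integral is 1/2.
Evaluating gives P = 0.8892.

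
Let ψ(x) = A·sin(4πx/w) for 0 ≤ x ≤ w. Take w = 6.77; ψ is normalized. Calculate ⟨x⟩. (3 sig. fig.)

⟨x⟩ ≈ 3.39

By definition ⟨x⟩ = ∫ x |ψ(x)|² dx.
Since the A² factors cancel between numerator and denominator, ⟨x⟩ = w/2.
With w = 6.77, ⟨x⟩ = 3.385.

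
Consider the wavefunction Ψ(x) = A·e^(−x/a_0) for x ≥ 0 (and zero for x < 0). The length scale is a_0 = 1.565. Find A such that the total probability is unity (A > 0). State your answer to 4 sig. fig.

A ≈ 1.130

Normalization requires ∫|Ψ|² dx = 1, integrated from 0 to ∞.
Recall ∫₀^∞ x^m e^(−x/β) dx = m!·β^(m+1), ∫|Ψ|² dx = A²·(a_0/2).
Hence A² = 1/[a_0/2].
Substituting a_0 = 1.565 gives A² = 1.2780, so A = 1.1305.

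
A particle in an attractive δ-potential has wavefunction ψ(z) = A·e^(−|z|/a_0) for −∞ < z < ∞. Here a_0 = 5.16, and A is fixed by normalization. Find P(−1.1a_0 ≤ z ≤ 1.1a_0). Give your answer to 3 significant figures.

|ψ|² is the probability density, so P = ∫_{−1.1a_0}^{1.1a_0} |ψ|² dz.
With A² fixed by ∫|ψ|² = 1, i.e. A² = (a_0)^(−1), substitute and integrate.
Both integrals are even about z = 0, so only the z ≥ 0 halves are needed (the factors of 2 cancel). Let u = z/a_0; then A² and the length scale cancel, so P = ∫_{0}^{1.1} e^(-2·u) du ÷ ∫_{0}^{∞} e^(-2·u) du.
Using ∫ e^(-2·u) du = -e^(-2·u)/2, the numerator is 1/2 - e^(-11/5)/2 and the denominator is 1/2.
This works out to P = 0.8892.

P ≈ 0.889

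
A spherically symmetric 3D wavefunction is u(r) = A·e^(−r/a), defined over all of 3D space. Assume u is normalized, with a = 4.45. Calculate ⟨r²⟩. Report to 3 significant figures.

The expectation value is the |u|²-weighted average of r^2: ∫ r^2|u|² 4πr² dr.
Since the A² factors cancel between numerator and denominator, ⟨r²⟩ = 3·a^2.
Putting a = 4.45 gives 59.41.

⟨r^2⟩ ≈ 59.4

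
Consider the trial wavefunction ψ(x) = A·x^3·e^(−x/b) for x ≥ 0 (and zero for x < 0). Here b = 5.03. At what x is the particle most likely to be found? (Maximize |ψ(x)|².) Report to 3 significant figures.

x ≈ 15.1

The maximum of |ψ(x)|² occurs where its derivative vanishes.
This gives x = 3·b.
With b = 5.03, the most probable position is 15.09.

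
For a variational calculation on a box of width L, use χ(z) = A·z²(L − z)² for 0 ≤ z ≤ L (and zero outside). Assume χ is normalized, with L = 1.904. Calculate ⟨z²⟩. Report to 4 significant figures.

By definition ⟨z²⟩ = ∫ z^2 |χ(z)|² dz.
The ratio of the moment integral to the normalization integral gives ⟨z²⟩ = 3·L^2/11.
Putting L = 1.904 gives 0.98870.

⟨z^2⟩ ≈ 0.9887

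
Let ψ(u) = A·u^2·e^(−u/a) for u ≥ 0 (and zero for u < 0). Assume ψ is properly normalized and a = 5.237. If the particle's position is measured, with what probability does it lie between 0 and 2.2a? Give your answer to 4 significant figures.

P ≈ 0.4488

P = ∫_{0}^{2.2a} |ψ(u)|² du.
With A² fixed by ∫|ψ|² = 1, i.e. A² = (3·a^5/4)^(−1), substitute and integrate.
Let t = u/a; then A² and the length scale cancel, so P = ∫_{0}^{2.2} t^4·e^(-2·t) dt ÷ ∫_{0}^{∞} t^4·e^(-2·t) dt.
An antiderivative of t^4·e^(-2·t) is -(t^4/2 + t^3 + 3·t^2/2 + 3·t/2 + 3/4)·e^(-2·t); evaluating from 0 to 2.2 gives ≈ 0.336612, while the full integral is 3/4.
Taking the ratio, P = 0.44882.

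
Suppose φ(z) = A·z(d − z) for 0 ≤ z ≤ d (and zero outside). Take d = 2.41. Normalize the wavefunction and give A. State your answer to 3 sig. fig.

Require ∫ |φ|² dz = 1 over the whole domain.
Expanding the polynomial and integrating term by term, the integral (without the A² prefactor) comes out to d^5/30.
So A² = (d^5/30)^(−1).
With d = 2.41: A² = 0.3690 and A = 0.6075.

A ≈ 0.607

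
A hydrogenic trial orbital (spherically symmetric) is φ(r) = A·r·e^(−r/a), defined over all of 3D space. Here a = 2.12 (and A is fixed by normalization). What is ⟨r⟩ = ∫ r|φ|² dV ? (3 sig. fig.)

⟨r⟩ ≈ 5.30

The expectation value is the |φ|²-weighted average of r: ∫ r|φ|² 4πr² dr.
Since the A² factors cancel between numerator and denominator, ⟨r⟩ = 5·a/2.
Putting a = 2.12 gives 5.300.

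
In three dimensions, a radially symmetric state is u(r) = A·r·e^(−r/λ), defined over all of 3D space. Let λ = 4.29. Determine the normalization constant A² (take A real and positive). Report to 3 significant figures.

We need A² ∫|f|² 4πr² dr = 1, taking the integral from 0 to ∞.
With ∫₀^∞ r^4 e^(−αr) dr = 4!/α^5, with u = A·r·e^(−r/λ), the integral evaluates to A²·[3·π·λ^5].
Hence A² = 1/[3·π·λ^5].
Plugging in λ = 4.29 yields A = 0.008545.

A^2 ≈ 0.0000730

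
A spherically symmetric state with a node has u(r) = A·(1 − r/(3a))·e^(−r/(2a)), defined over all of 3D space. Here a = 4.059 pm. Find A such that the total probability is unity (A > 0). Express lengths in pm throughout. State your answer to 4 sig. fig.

Require ∫ |u|² 4πr² dr = 1 over the whole domain.
(Spherical symmetry: dV = 4πr² dr.)
With ∫₀^∞ r^4 e^(−αr) dr = 4!/α^5, ∫|u|² 4πr² dr = A²·(8·π·a^3/3).
So A² = (8·π·a^3/3)^(−1).
With a = 4.059: A² = 0.0017849 and A = 0.042249.

A ≈ 0.04225 pm^(-3/2)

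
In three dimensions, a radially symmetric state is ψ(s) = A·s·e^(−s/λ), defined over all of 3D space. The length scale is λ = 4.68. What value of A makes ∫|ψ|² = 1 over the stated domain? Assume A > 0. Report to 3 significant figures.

A ≈ 0.00687

The normalization condition is ∫|ψ|² 4πs² ds = 1 from 0 to ∞.
The angular integral contributes 4π, leaving ∫₀^∞ s²|ψ|² ds.
With ψ = A·s·e^(−s/λ), the integral evaluates to A²·[3·π·λ^5].
So A² = (3·π·λ^5)^(−1).
Substituting λ = 4.68 gives A² = 0.00004726, so A = 0.006875.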